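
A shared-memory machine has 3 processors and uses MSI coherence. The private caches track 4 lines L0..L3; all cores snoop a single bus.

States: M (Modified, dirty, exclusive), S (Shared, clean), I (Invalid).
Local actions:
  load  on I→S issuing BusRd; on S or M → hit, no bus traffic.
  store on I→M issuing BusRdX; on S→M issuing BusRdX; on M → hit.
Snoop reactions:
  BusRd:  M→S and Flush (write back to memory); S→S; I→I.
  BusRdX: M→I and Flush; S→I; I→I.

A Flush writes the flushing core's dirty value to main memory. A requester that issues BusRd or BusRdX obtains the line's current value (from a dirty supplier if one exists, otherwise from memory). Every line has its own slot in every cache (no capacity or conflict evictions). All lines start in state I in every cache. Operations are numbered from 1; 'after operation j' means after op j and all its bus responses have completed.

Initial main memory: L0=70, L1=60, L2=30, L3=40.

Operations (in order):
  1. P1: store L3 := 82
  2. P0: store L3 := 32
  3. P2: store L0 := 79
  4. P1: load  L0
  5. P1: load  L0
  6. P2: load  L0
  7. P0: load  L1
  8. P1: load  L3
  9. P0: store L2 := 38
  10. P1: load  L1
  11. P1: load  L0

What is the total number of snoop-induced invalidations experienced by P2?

invalidations = 0

1. P1: store L3 := 82  bus=[BusRdX]  L3: P0=I P1=M P2=I  mem[L3]=40
2. P0: store L3 := 32  bus=[BusRdX,Flush]  L3: P0=M P1=I P2=I  mem[L3]=82
3. P2: store L0 := 79  bus=[BusRdX]  L0: P0=I P1=I P2=M  mem[L0]=70
4. P1: load  L0  bus=[BusRd,Flush]  L0: P0=I P1=S P2=S  mem[L0]=79
5. P1: load  L0  bus=[-]  L0: P0=I P1=S P2=S  mem[L0]=79
6. P2: load  L0  bus=[-]  L0: P0=I P1=S P2=S  mem[L0]=79
7. P0: load  L1  bus=[BusRd]  L1: P0=S P1=I P2=I  mem[L1]=60
8. P1: load  L3  bus=[BusRd,Flush]  L3: P0=S P1=S P2=I  mem[L3]=32
9. P0: store L2 := 38  bus=[BusRdX]  L2: P0=M P1=I P2=I  mem[L2]=30
10. P1: load  L1  bus=[BusRd]  L1: P0=S P1=S P2=I  mem[L1]=60
11. P1: load  L0  bus=[-]  L0: P0=I P1=S P2=S  mem[L0]=79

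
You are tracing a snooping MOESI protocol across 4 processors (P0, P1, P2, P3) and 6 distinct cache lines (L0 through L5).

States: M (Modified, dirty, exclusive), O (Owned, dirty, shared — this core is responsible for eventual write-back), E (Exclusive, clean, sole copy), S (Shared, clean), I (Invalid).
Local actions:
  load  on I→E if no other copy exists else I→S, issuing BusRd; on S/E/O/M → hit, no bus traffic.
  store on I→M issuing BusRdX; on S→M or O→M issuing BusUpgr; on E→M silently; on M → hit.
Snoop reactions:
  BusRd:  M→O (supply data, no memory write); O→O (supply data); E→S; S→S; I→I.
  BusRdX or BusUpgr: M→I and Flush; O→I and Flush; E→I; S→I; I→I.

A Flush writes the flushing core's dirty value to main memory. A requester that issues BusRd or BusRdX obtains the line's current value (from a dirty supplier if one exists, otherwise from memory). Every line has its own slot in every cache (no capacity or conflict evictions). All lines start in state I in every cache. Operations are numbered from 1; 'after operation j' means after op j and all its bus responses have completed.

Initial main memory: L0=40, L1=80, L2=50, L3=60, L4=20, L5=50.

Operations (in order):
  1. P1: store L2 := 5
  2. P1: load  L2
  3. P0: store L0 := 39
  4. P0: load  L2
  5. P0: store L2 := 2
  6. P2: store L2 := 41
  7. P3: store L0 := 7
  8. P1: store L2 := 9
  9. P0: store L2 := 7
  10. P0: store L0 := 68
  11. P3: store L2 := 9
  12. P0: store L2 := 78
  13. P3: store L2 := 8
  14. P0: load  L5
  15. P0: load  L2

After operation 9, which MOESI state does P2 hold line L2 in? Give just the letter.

step 1: P1: store L2 := 5  ⟶  IMII  (L2)  txn=BusRdX  M[L2]=50
step 2: P1: load  L2  ⟶  IMII  (L2)  txn=∅  M[L2]=50
step 3: P0: store L0 := 39  ⟶  MIII  (L0)  txn=BusRdX  M[L0]=40
step 4: P0: load  L2  ⟶  SOII  (L2)  txn=BusRd  M[L2]=50
step 5: P0: store L2 := 2  ⟶  MIII  (L2)  txn=BusUpgr+Flush  M[L2]=5
step 6: P2: store L2 := 41  ⟶  IIMI  (L2)  txn=BusRdX+Flush  M[L2]=2
step 7: P3: store L0 := 7  ⟶  IIIM  (L0)  txn=BusRdX+Flush  M[L0]=39
step 8: P1: store L2 := 9  ⟶  IMII  (L2)  txn=BusRdX+Flush  M[L2]=41
step 9: P0: store L2 := 7  ⟶  MIII  (L2)  txn=BusRdX+Flush  M[L2]=9
step 10: P0: store L0 := 68  ⟶  MIII  (L0)  txn=BusRdX+Flush  M[L0]=7
step 11: P3: store L2 := 9  ⟶  IIIM  (L2)  txn=BusRdX+Flush  M[L2]=7
step 12: P0: store L2 := 78  ⟶  MIII  (L2)  txn=BusRdX+Flush  M[L2]=9
step 13: P3: store L2 := 8  ⟶  IIIM  (L2)  txn=BusRdX+Flush  M[L2]=78
step 14: P0: load  L5  ⟶  EIII  (L5)  txn=BusRd  M[L5]=50
step 15: P0: load  L2  ⟶  SIIO  (L2)  txn=BusRd  M[L2]=78

state = I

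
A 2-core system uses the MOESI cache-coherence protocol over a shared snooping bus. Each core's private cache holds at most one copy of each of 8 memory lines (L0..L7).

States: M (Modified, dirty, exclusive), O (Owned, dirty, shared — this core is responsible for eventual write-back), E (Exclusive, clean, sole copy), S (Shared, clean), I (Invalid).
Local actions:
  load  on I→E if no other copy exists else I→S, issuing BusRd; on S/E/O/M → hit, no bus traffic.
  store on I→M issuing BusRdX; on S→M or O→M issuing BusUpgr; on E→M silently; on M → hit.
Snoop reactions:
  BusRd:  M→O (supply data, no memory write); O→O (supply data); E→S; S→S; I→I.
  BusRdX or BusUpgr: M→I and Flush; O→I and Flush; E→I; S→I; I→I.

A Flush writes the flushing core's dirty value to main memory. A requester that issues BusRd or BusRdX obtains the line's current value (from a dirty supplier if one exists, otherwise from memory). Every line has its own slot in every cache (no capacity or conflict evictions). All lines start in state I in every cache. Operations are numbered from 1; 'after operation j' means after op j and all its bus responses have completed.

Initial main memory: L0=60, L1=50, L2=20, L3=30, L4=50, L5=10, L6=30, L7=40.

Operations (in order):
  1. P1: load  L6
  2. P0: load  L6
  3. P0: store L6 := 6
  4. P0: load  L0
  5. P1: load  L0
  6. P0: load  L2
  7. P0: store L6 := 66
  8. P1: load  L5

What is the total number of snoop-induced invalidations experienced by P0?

step 1: P1: load  L6  ⟶  IE  (L6)  txn=BusRd  M[L6]=30
step 2: P0: load  L6  ⟶  SS  (L6)  txn=BusRd  M[L6]=30
step 3: P0: store L6 := 6  ⟶  MI  (L6)  txn=BusUpgr  M[L6]=30
step 4: P0: load  L0  ⟶  EI  (L0)  txn=BusRd  M[L0]=60
step 5: P1: load  L0  ⟶  SS  (L0)  txn=BusRd  M[L0]=60
step 6: P0: load  L2  ⟶  EI  (L2)  txn=BusRd  M[L2]=20
step 7: P0: store L6 := 66  ⟶  MI  (L6)  txn=∅  M[L6]=30
step 8: P1: load  L5  ⟶  IE  (L5)  txn=BusRd  M[L5]=10

invalidations = 0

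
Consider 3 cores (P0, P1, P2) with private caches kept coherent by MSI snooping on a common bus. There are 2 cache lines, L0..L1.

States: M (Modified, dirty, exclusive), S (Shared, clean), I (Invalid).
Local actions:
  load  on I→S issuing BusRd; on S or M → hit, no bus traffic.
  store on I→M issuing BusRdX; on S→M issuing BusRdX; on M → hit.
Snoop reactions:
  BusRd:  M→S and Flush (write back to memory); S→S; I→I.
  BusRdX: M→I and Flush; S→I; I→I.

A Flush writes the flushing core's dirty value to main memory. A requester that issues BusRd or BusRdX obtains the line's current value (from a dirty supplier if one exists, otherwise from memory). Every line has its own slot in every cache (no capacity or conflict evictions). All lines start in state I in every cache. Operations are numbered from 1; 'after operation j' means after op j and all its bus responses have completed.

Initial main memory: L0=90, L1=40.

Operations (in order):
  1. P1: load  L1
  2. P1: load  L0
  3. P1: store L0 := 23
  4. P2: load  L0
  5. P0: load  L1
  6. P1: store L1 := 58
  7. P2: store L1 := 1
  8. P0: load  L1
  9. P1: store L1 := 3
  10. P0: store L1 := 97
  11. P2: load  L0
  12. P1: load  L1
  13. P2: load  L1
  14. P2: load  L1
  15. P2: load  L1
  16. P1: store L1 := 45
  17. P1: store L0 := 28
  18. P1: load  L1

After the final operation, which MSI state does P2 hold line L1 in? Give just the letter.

  op1 P1: load  L1 → I/S/I on L1; bus BusRd; mem=40
  op2 P1: load  L0 → I/S/I on L0; bus BusRd; mem=90
  op3 P1: store L0 := 23 → I/M/I on L0; bus BusRdX; mem=90
  op4 P2: load  L0 → I/S/S on L0; bus BusRd Flush; mem=23
  op5 P0: load  L1 → S/S/I on L1; bus BusRd; mem=40
  op6 P1: store L1 := 58 → I/M/I on L1; bus BusRdX; mem=40
  op7 P2: store L1 := 1 → I/I/M on L1; bus BusRdX Flush; mem=58
  op8 P0: load  L1 → S/I/S on L1; bus BusRd Flush; mem=1
  op9 P1: store L1 := 3 → I/M/I on L1; bus BusRdX; mem=1
  op10 P0: store L1 := 97 → M/I/I on L1; bus BusRdX Flush; mem=3
  op11 P2: load  L0 → I/S/S on L0; bus (none); mem=23
  op12 P1: load  L1 → S/S/I on L1; bus BusRd Flush; mem=97
  op13 P2: load  L1 → S/S/S on L1; bus BusRd; mem=97
  op14 P2: load  L1 → S/S/S on L1; bus (none); mem=97
  op15 P2: load  L1 → S/S/S on L1; bus (none); mem=97
  op16 P1: store L1 := 45 → I/M/I on L1; bus BusRdX; mem=97
  op17 P1: store L0 := 28 → I/M/I on L0; bus BusRdX; mem=23
  op18 P1: load  L1 → I/M/I on L1; bus (none); mem=97

state = I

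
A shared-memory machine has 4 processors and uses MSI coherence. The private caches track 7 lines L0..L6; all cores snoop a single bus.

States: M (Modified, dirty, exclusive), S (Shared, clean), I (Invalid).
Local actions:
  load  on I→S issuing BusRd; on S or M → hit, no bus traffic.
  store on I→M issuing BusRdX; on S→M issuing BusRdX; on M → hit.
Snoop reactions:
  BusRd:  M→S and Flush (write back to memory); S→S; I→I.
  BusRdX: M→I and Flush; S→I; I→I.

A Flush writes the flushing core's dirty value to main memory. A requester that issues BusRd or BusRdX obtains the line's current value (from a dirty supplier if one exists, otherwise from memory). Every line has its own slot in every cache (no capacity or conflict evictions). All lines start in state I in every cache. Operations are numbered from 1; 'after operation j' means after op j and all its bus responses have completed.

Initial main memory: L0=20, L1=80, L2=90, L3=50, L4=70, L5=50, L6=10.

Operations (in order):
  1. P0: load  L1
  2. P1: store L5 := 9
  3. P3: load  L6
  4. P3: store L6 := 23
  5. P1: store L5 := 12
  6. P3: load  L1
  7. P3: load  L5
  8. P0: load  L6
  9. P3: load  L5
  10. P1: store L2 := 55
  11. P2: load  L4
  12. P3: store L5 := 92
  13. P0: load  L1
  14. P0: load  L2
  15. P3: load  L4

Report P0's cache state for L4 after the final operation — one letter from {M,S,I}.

state = I

[1] P0: load  L1 | P0:S(80), P1:I, P2:I, P3:I | bus: BusRd
[2] P1: store L5 := 9 | P0:I, P1:M(9), P2:I, P3:I | bus: BusRdX
[3] P3: load  L6 | P0:I, P1:I, P2:I, P3:S(10) | bus: BusRd
[4] P3: store L6 := 23 | P0:I, P1:I, P2:I, P3:M(23) | bus: BusRdX
[5] P1: store L5 := 12 | P0:I, P1:M(12), P2:I, P3:I | bus: none
[6] P3: load  L1 | P0:S(80), P1:I, P2:I, P3:S(80) | bus: BusRd
[7] P3: load  L5 | P0:I, P1:S(12), P2:I, P3:S(12) | bus: BusRd,Flush
[8] P0: load  L6 | P0:S(23), P1:I, P2:I, P3:S(23) | bus: BusRd,Flush
[9] P3: load  L5 | P0:I, P1:S(12), P2:I, P3:S(12) | bus: none
[10] P1: store L2 := 55 | P0:I, P1:M(55), P2:I, P3:I | bus: BusRdX
[11] P2: load  L4 | P0:I, P1:I, P2:S(70), P3:I | bus: BusRd
[12] P3: store L5 := 92 | P0:I, P1:I, P2:I, P3:M(92) | bus: BusRdX
[13] P0: load  L1 | P0:S(80), P1:I, P2:I, P3:S(80) | bus: none
[14] P0: load  L2 | P0:S(55), P1:S(55), P2:I, P3:I | bus: BusRd,Flush
[15] P3: load  L4 | P0:I, P1:I, P2:S(70), P3:S(70) | bus: BusRd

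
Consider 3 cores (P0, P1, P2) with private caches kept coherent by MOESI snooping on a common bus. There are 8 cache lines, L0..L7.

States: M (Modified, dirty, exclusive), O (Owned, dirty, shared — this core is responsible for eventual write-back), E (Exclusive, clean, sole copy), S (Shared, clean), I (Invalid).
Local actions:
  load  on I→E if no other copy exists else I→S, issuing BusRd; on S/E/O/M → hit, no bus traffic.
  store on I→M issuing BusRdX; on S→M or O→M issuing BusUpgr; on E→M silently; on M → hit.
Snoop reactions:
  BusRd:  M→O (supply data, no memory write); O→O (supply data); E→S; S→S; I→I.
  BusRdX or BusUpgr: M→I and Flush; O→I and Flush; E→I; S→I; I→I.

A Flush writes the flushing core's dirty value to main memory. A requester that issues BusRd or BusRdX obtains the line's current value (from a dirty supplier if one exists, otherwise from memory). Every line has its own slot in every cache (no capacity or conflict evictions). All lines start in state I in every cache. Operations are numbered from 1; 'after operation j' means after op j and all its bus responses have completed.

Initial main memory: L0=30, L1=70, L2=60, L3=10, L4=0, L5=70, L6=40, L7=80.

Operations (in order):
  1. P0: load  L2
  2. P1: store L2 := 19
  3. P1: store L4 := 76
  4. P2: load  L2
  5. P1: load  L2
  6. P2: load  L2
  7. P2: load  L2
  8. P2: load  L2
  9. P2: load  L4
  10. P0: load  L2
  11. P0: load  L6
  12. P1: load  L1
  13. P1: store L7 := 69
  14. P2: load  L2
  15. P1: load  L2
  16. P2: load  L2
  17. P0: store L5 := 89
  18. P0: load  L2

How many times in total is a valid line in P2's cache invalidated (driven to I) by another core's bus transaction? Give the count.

invalidations = 0

[1] P0: load  L2 | P0:E(60), P1:I, P2:I | bus: BusRd
[2] P1: store L2 := 19 | P0:I, P1:M(19), P2:I | bus: BusRdX
[3] P1: store L4 := 76 | P0:I, P1:M(76), P2:I | bus: BusRdX
[4] P2: load  L2 | P0:I, P1:O(19), P2:S(19) | bus: BusRd
[5] P1: load  L2 | P0:I, P1:O(19), P2:S(19) | bus: none
[6] P2: load  L2 | P0:I, P1:O(19), P2:S(19) | bus: none
[7] P2: load  L2 | P0:I, P1:O(19), P2:S(19) | bus: none
[8] P2: load  L2 | P0:I, P1:O(19), P2:S(19) | bus: none
[9] P2: load  L4 | P0:I, P1:O(76), P2:S(76) | bus: BusRd
[10] P0: load  L2 | P0:S(19), P1:O(19), P2:S(19) | bus: BusRd
[11] P0: load  L6 | P0:E(40), P1:I, P2:I | bus: BusRd
[12] P1: load  L1 | P0:I, P1:E(70), P2:I | bus: BusRd
[13] P1: store L7 := 69 | P0:I, P1:M(69), P2:I | bus: BusRdX
[14] P2: load  L2 | P0:S(19), P1:O(19), P2:S(19) | bus: none
[15] P1: load  L2 | P0:S(19), P1:O(19), P2:S(19) | bus: none
[16] P2: load  L2 | P0:S(19), P1:O(19), P2:S(19) | bus: none
[17] P0: store L5 := 89 | P0:M(89), P1:I, P2:I | bus: BusRdX
[18] P0: load  L2 | P0:S(19), P1:O(19), P2:S(19) | bus: none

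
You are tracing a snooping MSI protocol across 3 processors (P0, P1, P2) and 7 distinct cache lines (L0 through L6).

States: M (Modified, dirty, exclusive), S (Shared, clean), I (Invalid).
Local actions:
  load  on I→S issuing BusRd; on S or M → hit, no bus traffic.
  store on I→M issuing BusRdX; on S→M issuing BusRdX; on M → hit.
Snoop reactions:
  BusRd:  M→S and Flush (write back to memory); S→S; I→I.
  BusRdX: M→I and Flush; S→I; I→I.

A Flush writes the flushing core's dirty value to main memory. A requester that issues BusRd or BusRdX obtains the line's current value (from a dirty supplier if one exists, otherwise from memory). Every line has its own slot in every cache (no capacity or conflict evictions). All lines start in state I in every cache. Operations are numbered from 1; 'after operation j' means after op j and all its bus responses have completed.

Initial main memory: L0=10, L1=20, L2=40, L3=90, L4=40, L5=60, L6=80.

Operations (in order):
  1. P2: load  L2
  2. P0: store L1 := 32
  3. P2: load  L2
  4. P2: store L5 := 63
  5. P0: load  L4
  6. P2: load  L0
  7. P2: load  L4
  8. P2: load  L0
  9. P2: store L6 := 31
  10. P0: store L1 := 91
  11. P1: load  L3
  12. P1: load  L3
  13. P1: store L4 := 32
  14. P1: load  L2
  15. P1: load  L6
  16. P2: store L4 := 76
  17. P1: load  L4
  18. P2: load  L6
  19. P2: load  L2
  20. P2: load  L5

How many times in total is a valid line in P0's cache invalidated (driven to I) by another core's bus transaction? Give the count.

invalidations = 1

step 1: P2: load  L2  ⟶  IIS  (L2)  txn=BusRd  M[L2]=40
step 2: P0: store L1 := 32  ⟶  MII  (L1)  txn=BusRdX  M[L1]=20
step 3: P2: load  L2  ⟶  IIS  (L2)  txn=∅  M[L2]=40
step 4: P2: store L5 := 63  ⟶  IIM  (L5)  txn=BusRdX  M[L5]=60
step 5: P0: load  L4  ⟶  SII  (L4)  txn=BusRd  M[L4]=40
step 6: P2: load  L0  ⟶  IIS  (L0)  txn=BusRd  M[L0]=10
step 7: P2: load  L4  ⟶  SIS  (L4)  txn=BusRd  M[L4]=40
step 8: P2: load  L0  ⟶  IIS  (L0)  txn=∅  M[L0]=10
step 9: P2: store L6 := 31  ⟶  IIM  (L6)  txn=BusRdX  M[L6]=80
step 10: P0: store L1 := 91  ⟶  MII  (L1)  txn=∅  M[L1]=20
step 11: P1: load  L3  ⟶  ISI  (L3)  txn=BusRd  M[L3]=90
step 12: P1: load  L3  ⟶  ISI  (L3)  txn=∅  M[L3]=90
step 13: P1: store L4 := 32  ⟶  IMI  (L4)  txn=BusRdX  M[L4]=40
step 14: P1: load  L2  ⟶  ISS  (L2)  txn=BusRd  M[L2]=40
step 15: P1: load  L6  ⟶  ISS  (L6)  txn=BusRd+Flush  M[L6]=31
step 16: P2: store L4 := 76  ⟶  IIM  (L4)  txn=BusRdX+Flush  M[L4]=32
step 17: P1: load  L4  ⟶  ISS  (L4)  txn=BusRd+Flush  M[L4]=76
step 18: P2: load  L6  ⟶  ISS  (L6)  txn=∅  M[L6]=31
step 19: P2: load  L2  ⟶  ISS  (L2)  txn=∅  M[L2]=40
step 20: P2: load  L5  ⟶  IIM  (L5)  txn=∅  M[L5]=60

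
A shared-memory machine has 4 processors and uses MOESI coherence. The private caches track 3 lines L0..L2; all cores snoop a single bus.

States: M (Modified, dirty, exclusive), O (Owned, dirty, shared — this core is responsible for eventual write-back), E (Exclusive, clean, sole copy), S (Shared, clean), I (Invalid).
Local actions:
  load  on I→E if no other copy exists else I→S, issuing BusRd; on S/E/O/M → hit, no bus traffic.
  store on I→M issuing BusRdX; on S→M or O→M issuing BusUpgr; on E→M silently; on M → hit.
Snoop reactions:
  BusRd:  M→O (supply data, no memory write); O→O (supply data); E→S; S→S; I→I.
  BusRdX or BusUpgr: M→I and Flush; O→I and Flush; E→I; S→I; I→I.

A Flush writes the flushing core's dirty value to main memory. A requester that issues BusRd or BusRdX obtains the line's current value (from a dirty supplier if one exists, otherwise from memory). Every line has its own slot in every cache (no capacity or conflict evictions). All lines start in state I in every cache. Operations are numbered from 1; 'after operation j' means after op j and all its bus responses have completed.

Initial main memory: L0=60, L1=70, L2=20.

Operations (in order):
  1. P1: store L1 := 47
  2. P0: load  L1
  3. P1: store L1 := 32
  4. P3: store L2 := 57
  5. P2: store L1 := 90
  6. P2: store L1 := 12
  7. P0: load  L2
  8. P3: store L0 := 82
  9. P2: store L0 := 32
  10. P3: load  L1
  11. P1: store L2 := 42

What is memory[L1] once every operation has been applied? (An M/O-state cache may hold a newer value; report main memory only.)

[1] P1: store L1 := 47 | P0:I, P1:M(47), P2:I, P3:I | bus: BusRdX
[2] P0: load  L1 | P0:S(47), P1:O(47), P2:I, P3:I | bus: BusRd
[3] P1: store L1 := 32 | P0:I, P1:M(32), P2:I, P3:I | bus: BusUpgr
[4] P3: store L2 := 57 | P0:I, P1:I, P2:I, P3:M(57) | bus: BusRdX
[5] P2: store L1 := 90 | P0:I, P1:I, P2:M(90), P3:I | bus: BusRdX,Flush
[6] P2: store L1 := 12 | P0:I, P1:I, P2:M(12), P3:I | bus: none
[7] P0: load  L2 | P0:S(57), P1:I, P2:I, P3:O(57) | bus: BusRd
[8] P3: store L0 := 82 | P0:I, P1:I, P2:I, P3:M(82) | bus: BusRdX
[9] P2: store L0 := 32 | P0:I, P1:I, P2:M(32), P3:I | bus: BusRdX,Flush
[10] P3: load  L1 | P0:I, P1:I, P2:O(12), P3:S(12) | bus: BusRd
[11] P1: store L2 := 42 | P0:I, P1:M(42), P2:I, P3:I | bus: BusRdX,Flush

memory[L1] = 32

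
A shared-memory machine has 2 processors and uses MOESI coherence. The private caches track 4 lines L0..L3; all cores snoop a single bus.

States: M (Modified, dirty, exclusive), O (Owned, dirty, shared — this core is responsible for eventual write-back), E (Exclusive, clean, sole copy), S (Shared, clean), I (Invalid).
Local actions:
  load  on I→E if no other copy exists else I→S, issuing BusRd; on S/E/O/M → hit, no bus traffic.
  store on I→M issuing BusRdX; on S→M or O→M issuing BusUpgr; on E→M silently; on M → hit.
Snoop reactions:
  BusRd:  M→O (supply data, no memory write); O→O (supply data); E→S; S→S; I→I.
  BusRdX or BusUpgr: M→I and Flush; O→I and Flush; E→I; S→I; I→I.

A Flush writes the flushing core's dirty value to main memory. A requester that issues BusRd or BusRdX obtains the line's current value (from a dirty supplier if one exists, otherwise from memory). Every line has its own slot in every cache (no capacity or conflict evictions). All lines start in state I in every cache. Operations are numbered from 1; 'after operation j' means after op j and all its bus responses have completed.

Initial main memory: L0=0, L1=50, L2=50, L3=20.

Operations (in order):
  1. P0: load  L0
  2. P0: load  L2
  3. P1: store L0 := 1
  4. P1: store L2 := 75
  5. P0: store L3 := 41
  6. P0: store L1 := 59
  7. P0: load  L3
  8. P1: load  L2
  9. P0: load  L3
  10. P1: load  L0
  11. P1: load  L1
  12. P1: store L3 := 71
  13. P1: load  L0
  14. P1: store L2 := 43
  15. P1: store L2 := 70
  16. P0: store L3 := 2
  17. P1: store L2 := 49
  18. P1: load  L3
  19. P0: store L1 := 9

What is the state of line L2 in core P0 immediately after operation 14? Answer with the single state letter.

state = I

[1] P0: load  L0 | P0:E(0), P1:I | bus: BusRd
[2] P0: load  L2 | P0:E(50), P1:I | bus: BusRd
[3] P1: store L0 := 1 | P0:I, P1:M(1) | bus: BusRdX
[4] P1: store L2 := 75 | P0:I, P1:M(75) | bus: BusRdX
[5] P0: store L3 := 41 | P0:M(41), P1:I | bus: BusRdX
[6] P0: store L1 := 59 | P0:M(59), P1:I | bus: BusRdX
[7] P0: load  L3 | P0:M(41), P1:I | bus: none
[8] P1: load  L2 | P0:I, P1:M(75) | bus: none
[9] P0: load  L3 | P0:M(41), P1:I | bus: none
[10] P1: load  L0 | P0:I, P1:M(1) | bus: none
[11] P1: load  L1 | P0:O(59), P1:S(59) | bus: BusRd
[12] P1: store L3 := 71 | P0:I, P1:M(71) | bus: BusRdX,Flush
[13] P1: load  L0 | P0:I, P1:M(1) | bus: none
[14] P1: store L2 := 43 | P0:I, P1:M(43) | bus: none
[15] P1: store L2 := 70 | P0:I, P1:M(70) | bus: none
[16] P0: store L3 := 2 | P0:M(2), P1:I | bus: BusRdX,Flush
[17] P1: store L2 := 49 | P0:I, P1:M(49) | bus: none
[18] P1: load  L3 | P0:O(2), P1:S(2) | bus: BusRd
[19] P0: store L1 := 9 | P0:M(9), P1:I | bus: BusUpgr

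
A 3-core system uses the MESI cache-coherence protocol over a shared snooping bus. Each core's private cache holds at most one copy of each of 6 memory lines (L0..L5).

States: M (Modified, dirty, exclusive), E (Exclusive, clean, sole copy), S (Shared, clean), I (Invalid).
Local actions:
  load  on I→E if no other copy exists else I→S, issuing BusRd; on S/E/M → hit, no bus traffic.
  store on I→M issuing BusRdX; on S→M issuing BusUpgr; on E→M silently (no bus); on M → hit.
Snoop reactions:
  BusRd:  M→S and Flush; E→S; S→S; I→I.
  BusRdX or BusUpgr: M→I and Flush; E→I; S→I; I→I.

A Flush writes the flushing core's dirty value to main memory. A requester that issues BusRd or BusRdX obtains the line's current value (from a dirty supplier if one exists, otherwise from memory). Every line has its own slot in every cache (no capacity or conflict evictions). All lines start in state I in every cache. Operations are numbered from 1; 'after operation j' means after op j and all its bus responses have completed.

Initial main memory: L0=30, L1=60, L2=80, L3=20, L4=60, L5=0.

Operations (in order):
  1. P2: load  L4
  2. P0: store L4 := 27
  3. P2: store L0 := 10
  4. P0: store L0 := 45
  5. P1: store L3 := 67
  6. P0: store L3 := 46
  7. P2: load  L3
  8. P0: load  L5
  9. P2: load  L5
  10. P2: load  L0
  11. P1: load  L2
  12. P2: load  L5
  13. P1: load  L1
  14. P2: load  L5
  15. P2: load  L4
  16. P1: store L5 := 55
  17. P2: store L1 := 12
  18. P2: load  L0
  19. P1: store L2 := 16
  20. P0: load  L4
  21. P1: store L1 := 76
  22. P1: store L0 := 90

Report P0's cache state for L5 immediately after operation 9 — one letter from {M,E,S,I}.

state = S

[1] P2: load  L4 | P0:I, P1:I, P2:E(60) | bus: BusRd
[2] P0: store L4 := 27 | P0:M(27), P1:I, P2:I | bus: BusRdX
[3] P2: store L0 := 10 | P0:I, P1:I, P2:M(10) | bus: BusRdX
[4] P0: store L0 := 45 | P0:M(45), P1:I, P2:I | bus: BusRdX,Flush
[5] P1: store L3 := 67 | P0:I, P1:M(67), P2:I | bus: BusRdX
[6] P0: store L3 := 46 | P0:M(46), P1:I, P2:I | bus: BusRdX,Flush
[7] P2: load  L3 | P0:S(46), P1:I, P2:S(46) | bus: BusRd,Flush
[8] P0: load  L5 | P0:E(0), P1:I, P2:I | bus: BusRd
[9] P2: load  L5 | P0:S(0), P1:I, P2:S(0) | bus: BusRd
[10] P2: load  L0 | P0:S(45), P1:I, P2:S(45) | bus: BusRd,Flush
[11] P1: load  L2 | P0:I, P1:E(80), P2:I | bus: BusRd
[12] P2: load  L5 | P0:S(0), P1:I, P2:S(0) | bus: none
[13] P1: load  L1 | P0:I, P1:E(60), P2:I | bus: BusRd
[14] P2: load  L5 | P0:S(0), P1:I, P2:S(0) | bus: none
[15] P2: load  L4 | P0:S(27), P1:I, P2:S(27) | bus: BusRd,Flush
[16] P1: store L5 := 55 | P0:I, P1:M(55), P2:I | bus: BusRdX
[17] P2: store L1 := 12 | P0:I, P1:I, P2:M(12) | bus: BusRdX
[18] P2: load  L0 | P0:S(45), P1:I, P2:S(45) | bus: none
[19] P1: store L2 := 16 | P0:I, P1:M(16), P2:I | bus: none
[20] P0: load  L4 | P0:S(27), P1:I, P2:S(27) | bus: none
[21] P1: store L1 := 76 | P0:I, P1:M(76), P2:I | bus: BusRdX,Flush
[22] P1: store L0 := 90 | P0:I, P1:M(90), P2:I | bus: BusRdX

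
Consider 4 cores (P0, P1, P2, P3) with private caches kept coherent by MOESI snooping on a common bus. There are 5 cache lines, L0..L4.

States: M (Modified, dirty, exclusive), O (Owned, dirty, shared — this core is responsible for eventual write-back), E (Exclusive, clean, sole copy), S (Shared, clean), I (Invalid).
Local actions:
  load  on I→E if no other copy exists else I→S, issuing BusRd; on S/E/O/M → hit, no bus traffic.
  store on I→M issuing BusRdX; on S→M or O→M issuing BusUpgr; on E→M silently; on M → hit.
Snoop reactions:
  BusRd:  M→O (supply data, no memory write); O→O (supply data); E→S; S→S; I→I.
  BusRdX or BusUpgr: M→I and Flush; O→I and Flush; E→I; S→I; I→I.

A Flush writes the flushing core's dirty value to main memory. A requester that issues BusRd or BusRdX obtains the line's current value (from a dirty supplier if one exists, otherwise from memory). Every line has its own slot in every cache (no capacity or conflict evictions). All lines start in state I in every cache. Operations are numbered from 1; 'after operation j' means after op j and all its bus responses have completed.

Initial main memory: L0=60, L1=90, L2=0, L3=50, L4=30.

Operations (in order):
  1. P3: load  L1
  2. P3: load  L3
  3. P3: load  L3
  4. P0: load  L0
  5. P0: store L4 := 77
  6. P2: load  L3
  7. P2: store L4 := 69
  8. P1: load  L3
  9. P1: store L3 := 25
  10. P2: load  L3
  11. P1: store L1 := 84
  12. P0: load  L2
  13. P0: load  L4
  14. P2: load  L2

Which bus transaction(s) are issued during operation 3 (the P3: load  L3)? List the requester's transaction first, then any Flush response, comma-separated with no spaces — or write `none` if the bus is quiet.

bus = none

step 1: P3: load  L1  ⟶  IIIE  (L1)  txn=BusRd  M[L1]=90
step 2: P3: load  L3  ⟶  IIIE  (L3)  txn=BusRd  M[L3]=50
step 3: P3: load  L3  ⟶  IIIE  (L3)  txn=∅  M[L3]=50
step 4: P0: load  L0  ⟶  EIII  (L0)  txn=BusRd  M[L0]=60
step 5: P0: store L4 := 77  ⟶  MIII  (L4)  txn=BusRdX  M[L4]=30
step 6: P2: load  L3  ⟶  IISS  (L3)  txn=BusRd  M[L3]=50
step 7: P2: store L4 := 69  ⟶  IIMI  (L4)  txn=BusRdX+Flush  M[L4]=77
step 8: P1: load  L3  ⟶  ISSS  (L3)  txn=BusRd  M[L3]=50
step 9: P1: store L3 := 25  ⟶  IMII  (L3)  txn=BusUpgr  M[L3]=50
step 10: P2: load  L3  ⟶  IOSI  (L3)  txn=BusRd  M[L3]=50
step 11: P1: store L1 := 84  ⟶  IMII  (L1)  txn=BusRdX  M[L1]=90
step 12: P0: load  L2  ⟶  EIII  (L2)  txn=BusRd  M[L2]=0
step 13: P0: load  L4  ⟶  SIOI  (L4)  txn=BusRd  M[L4]=77
step 14: P2: load  L2  ⟶  SISI  (L2)  txn=BusRd  M[L2]=0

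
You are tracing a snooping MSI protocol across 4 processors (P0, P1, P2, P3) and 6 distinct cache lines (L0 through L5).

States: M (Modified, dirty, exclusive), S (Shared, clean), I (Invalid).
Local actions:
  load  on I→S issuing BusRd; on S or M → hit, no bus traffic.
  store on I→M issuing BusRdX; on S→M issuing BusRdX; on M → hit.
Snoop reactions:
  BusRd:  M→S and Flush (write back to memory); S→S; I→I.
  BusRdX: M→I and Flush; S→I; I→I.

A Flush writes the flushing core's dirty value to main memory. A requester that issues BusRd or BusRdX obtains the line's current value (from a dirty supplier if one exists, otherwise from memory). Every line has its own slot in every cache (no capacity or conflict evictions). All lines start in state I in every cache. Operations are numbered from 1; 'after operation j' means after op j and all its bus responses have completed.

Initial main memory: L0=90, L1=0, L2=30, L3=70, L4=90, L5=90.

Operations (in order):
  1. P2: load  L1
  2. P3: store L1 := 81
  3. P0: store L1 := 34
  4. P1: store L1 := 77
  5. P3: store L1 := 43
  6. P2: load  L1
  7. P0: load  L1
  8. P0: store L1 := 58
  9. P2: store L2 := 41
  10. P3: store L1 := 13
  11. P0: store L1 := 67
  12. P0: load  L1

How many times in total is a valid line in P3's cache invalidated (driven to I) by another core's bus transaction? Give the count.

1. P2: load  L1  bus=[BusRd]  L1: P0=I P1=I P2=S P3=I  mem[L1]=0
2. P3: store L1 := 81  bus=[BusRdX]  L1: P0=I P1=I P2=I P3=M  mem[L1]=0
3. P0: store L1 := 34  bus=[BusRdX,Flush]  L1: P0=M P1=I P2=I P3=I  mem[L1]=81
4. P1: store L1 := 77  bus=[BusRdX,Flush]  L1: P0=I P1=M P2=I P3=I  mem[L1]=34
5. P3: store L1 := 43  bus=[BusRdX,Flush]  L1: P0=I P1=I P2=I P3=M  mem[L1]=77
6. P2: load  L1  bus=[BusRd,Flush]  L1: P0=I P1=I P2=S P3=S  mem[L1]=43
7. P0: load  L1  bus=[BusRd]  L1: P0=S P1=I P2=S P3=S  mem[L1]=43
8. P0: store L1 := 58  bus=[BusRdX]  L1: P0=M P1=I P2=I P3=I  mem[L1]=43
9. P2: store L2 := 41  bus=[BusRdX]  L2: P0=I P1=I P2=M P3=I  mem[L2]=30
10. P3: store L1 := 13  bus=[BusRdX,Flush]  L1: P0=I P1=I P2=I P3=M  mem[L1]=58
11. P0: store L1 := 67  bus=[BusRdX,Flush]  L1: P0=M P1=I P2=I P3=I  mem[L1]=13
12. P0: load  L1  bus=[-]  L1: P0=M P1=I P2=I P3=I  mem[L1]=13

invalidations = 3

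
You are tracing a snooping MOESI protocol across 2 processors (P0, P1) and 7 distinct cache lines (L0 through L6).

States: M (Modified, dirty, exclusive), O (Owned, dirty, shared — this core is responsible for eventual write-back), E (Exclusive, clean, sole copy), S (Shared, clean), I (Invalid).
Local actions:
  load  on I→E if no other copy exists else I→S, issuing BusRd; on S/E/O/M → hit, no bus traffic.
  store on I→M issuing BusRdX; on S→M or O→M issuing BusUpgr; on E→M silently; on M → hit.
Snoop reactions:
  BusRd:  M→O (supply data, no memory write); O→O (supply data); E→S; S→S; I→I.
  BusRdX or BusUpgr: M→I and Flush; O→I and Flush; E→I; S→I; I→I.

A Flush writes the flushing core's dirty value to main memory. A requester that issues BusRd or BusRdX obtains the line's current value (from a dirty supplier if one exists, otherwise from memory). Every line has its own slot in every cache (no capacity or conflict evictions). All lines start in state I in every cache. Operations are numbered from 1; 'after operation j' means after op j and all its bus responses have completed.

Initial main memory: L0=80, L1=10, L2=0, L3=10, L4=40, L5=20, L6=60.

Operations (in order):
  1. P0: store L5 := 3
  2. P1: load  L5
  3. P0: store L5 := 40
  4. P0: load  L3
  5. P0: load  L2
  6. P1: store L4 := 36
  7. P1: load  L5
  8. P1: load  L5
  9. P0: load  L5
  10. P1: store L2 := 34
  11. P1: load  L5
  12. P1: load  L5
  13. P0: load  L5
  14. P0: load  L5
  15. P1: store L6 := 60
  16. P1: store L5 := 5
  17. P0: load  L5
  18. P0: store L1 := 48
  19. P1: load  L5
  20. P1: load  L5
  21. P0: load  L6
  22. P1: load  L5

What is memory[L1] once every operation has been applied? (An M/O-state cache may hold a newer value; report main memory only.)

memory[L1] = 10

step 1: P0: store L5 := 3  ⟶  MI  (L5)  txn=BusRdX  M[L5]=20
step 2: P1: load  L5  ⟶  OS  (L5)  txn=BusRd  M[L5]=20
step 3: P0: store L5 := 40  ⟶  MI  (L5)  txn=BusUpgr  M[L5]=20
step 4: P0: load  L3  ⟶  EI  (L3)  txn=BusRd  M[L3]=10
step 5: P0: load  L2  ⟶  EI  (L2)  txn=BusRd  M[L2]=0
step 6: P1: store L4 := 36  ⟶  IM  (L4)  txn=BusRdX  M[L4]=40
step 7: P1: load  L5  ⟶  OS  (L5)  txn=BusRd  M[L5]=20
step 8: P1: load  L5  ⟶  OS  (L5)  txn=∅  M[L5]=20
step 9: P0: load  L5  ⟶  OS  (L5)  txn=∅  M[L5]=20
step 10: P1: store L2 := 34  ⟶  IM  (L2)  txn=BusRdX  M[L2]=0
step 11: P1: load  L5  ⟶  OS  (L5)  txn=∅  M[L5]=20
step 12: P1: load  L5  ⟶  OS  (L5)  txn=∅  M[L5]=20
step 13: P0: load  L5  ⟶  OS  (L5)  txn=∅  M[L5]=20
step 14: P0: load  L5  ⟶  OS  (L5)  txn=∅  M[L5]=20
step 15: P1: store L6 := 60  ⟶  IM  (L6)  txn=BusRdX  M[L6]=60
step 16: P1: store L5 := 5  ⟶  IM  (L5)  txn=BusUpgr+Flush  M[L5]=40
step 17: P0: load  L5  ⟶  SO  (L5)  txn=BusRd  M[L5]=40
step 18: P0: store L1 := 48  ⟶  MI  (L1)  txn=BusRdX  M[L1]=10
step 19: P1: load  L5  ⟶  SO  (L5)  txn=∅  M[L5]=40
step 20: P1: load  L5  ⟶  SO  (L5)  txn=∅  M[L5]=40
step 21: P0: load  L6  ⟶  SO  (L6)  txn=BusRd  M[L6]=60
step 22: P1: load  L5  ⟶  SO  (L5)  txn=∅  M[L5]=40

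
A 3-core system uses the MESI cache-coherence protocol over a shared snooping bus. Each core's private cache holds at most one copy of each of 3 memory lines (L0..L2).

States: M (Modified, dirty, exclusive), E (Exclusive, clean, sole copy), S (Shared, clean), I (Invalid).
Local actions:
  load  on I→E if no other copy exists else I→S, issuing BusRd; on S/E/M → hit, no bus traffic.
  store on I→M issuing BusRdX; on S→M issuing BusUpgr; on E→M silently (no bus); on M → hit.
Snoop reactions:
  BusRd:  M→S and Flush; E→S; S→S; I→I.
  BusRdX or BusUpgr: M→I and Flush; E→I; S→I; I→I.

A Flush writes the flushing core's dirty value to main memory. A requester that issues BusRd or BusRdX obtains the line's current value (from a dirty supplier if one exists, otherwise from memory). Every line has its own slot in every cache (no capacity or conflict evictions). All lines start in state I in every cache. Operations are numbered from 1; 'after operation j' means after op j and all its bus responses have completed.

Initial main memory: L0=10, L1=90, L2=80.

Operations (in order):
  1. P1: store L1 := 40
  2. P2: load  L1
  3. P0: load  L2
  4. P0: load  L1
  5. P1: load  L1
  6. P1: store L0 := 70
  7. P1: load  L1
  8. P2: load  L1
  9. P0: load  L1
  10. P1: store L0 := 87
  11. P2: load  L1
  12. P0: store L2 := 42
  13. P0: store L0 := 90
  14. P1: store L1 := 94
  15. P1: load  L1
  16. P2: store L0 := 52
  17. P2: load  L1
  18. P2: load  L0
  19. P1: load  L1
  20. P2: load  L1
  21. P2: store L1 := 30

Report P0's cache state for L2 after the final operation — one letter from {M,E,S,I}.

[1] P1: store L1 := 40 | P0:I, P1:M(40), P2:I | bus: BusRdX
[2] P2: load  L1 | P0:I, P1:S(40), P2:S(40) | bus: BusRd,Flush
[3] P0: load  L2 | P0:E(80), P1:I, P2:I | bus: BusRd
[4] P0: load  L1 | P0:S(40), P1:S(40), P2:S(40) | bus: BusRd
[5] P1: load  L1 | P0:S(40), P1:S(40), P2:S(40) | bus: none
[6] P1: store L0 := 70 | P0:I, P1:M(70), P2:I | bus: BusRdX
[7] P1: load  L1 | P0:S(40), P1:S(40), P2:S(40) | bus: none
[8] P2: load  L1 | P0:S(40), P1:S(40), P2:S(40) | bus: none
[9] P0: load  L1 | P0:S(40), P1:S(40), P2:S(40) | bus: none
[10] P1: store L0 := 87 | P0:I, P1:M(87), P2:I | bus: none
[11] P2: load  L1 | P0:S(40), P1:S(40), P2:S(40) | bus: none
[12] P0: store L2 := 42 | P0:M(42), P1:I, P2:I | bus: none
[13] P0: store L0 := 90 | P0:M(90), P1:I, P2:I | bus: BusRdX,Flush
[14] P1: store L1 := 94 | P0:I, P1:M(94), P2:I | bus: BusUpgr
[15] P1: load  L1 | P0:I, P1:M(94), P2:I | bus: none
[16] P2: store L0 := 52 | P0:I, P1:I, P2:M(52) | bus: BusRdX,Flush
[17] P2: load  L1 | P0:I, P1:S(94), P2:S(94) | bus: BusRd,Flush
[18] P2: load  L0 | P0:I, P1:I, P2:M(52) | bus: none
[19] P1: load  L1 | P0:I, P1:S(94), P2:S(94) | bus: none
[20] P2: load  L1 | P0:I, P1:S(94), P2:S(94) | bus: none
[21] P2: store L1 := 30 | P0:I, P1:I, P2:M(30) | bus: BusUpgr

state = M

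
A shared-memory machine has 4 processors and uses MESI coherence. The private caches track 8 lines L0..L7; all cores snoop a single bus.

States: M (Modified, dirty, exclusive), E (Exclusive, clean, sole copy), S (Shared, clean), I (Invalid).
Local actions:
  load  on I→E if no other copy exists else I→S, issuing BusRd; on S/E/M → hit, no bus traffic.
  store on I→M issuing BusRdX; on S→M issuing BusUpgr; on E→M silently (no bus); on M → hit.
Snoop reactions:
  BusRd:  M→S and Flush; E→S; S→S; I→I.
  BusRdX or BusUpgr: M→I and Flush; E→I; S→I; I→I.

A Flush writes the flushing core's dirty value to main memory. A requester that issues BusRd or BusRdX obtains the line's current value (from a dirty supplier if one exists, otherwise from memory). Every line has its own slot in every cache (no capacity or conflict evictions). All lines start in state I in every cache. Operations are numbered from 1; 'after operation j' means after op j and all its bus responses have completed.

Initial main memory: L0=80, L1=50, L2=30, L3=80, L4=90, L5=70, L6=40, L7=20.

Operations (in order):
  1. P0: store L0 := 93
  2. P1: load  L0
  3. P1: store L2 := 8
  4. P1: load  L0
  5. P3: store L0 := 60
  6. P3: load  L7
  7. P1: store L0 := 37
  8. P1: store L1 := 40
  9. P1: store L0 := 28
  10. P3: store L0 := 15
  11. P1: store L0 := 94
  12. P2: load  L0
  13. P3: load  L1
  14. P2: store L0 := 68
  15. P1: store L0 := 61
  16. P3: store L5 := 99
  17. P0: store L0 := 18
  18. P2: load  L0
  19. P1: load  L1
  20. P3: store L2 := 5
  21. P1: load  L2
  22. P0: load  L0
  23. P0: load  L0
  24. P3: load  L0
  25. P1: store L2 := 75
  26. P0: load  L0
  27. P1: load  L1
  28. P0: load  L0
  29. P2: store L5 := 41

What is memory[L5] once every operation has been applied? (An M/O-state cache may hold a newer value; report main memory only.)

step 1: P0: store L0 := 93  ⟶  MIII  (L0)  txn=BusRdX  M[L0]=80
step 2: P1: load  L0  ⟶  SSII  (L0)  txn=BusRd+Flush  M[L0]=93
step 3: P1: store L2 := 8  ⟶  IMII  (L2)  txn=BusRdX  M[L2]=30
step 4: P1: load  L0  ⟶  SSII  (L0)  txn=∅  M[L0]=93
step 5: P3: store L0 := 60  ⟶  IIIM  (L0)  txn=BusRdX  M[L0]=93
step 6: P3: load  L7  ⟶  IIIE  (L7)  txn=BusRd  M[L7]=20
step 7: P1: store L0 := 37  ⟶  IMII  (L0)  txn=BusRdX+Flush  M[L0]=60
step 8: P1: store L1 := 40  ⟶  IMII  (L1)  txn=BusRdX  M[L1]=50
step 9: P1: store L0 := 28  ⟶  IMII  (L0)  txn=∅  M[L0]=60
step 10: P3: store L0 := 15  ⟶  IIIM  (L0)  txn=BusRdX+Flush  M[L0]=28
step 11: P1: store L0 := 94  ⟶  IMII  (L0)  txn=BusRdX+Flush  M[L0]=15
step 12: P2: load  L0  ⟶  ISSI  (L0)  txn=BusRd+Flush  M[L0]=94
step 13: P3: load  L1  ⟶  ISIS  (L1)  txn=BusRd+Flush  M[L1]=40
step 14: P2: store L0 := 68  ⟶  IIMI  (L0)  txn=BusUpgr  M[L0]=94
step 15: P1: store L0 := 61  ⟶  IMII  (L0)  txn=BusRdX+Flush  M[L0]=68
step 16: P3: store L5 := 99  ⟶  IIIM  (L5)  txn=BusRdX  M[L5]=70
step 17: P0: store L0 := 18  ⟶  MIII  (L0)  txn=BusRdX+Flush  M[L0]=61
step 18: P2: load  L0  ⟶  SISI  (L0)  txn=BusRd+Flush  M[L0]=18
step 19: P1: load  L1  ⟶  ISIS  (L1)  txn=∅  M[L1]=40
step 20: P3: store L2 := 5  ⟶  IIIM  (L2)  txn=BusRdX+Flush  M[L2]=8
step 21: P1: load  L2  ⟶  ISIS  (L2)  txn=BusRd+Flush  M[L2]=5
step 22: P0: load  L0  ⟶  SISI  (L0)  txn=∅  M[L0]=18
step 23: P0: load  L0  ⟶  SISI  (L0)  txn=∅  M[L0]=18
step 24: P3: load  L0  ⟶  SISS  (L0)  txn=BusRd  M[L0]=18
step 25: P1: store L2 := 75  ⟶  IMII  (L2)  txn=BusUpgr  M[L2]=5
step 26: P0: load  L0  ⟶  SISS  (L0)  txn=∅  M[L0]=18
step 27: P1: load  L1  ⟶  ISIS  (L1)  txn=∅  M[L1]=40
step 28: P0: load  L0  ⟶  SISS  (L0)  txn=∅  M[L0]=18
step 29: P2: store L5 := 41  ⟶  IIMI  (L5)  txn=BusRdX+Flush  M[L5]=99

memory[L5] = 99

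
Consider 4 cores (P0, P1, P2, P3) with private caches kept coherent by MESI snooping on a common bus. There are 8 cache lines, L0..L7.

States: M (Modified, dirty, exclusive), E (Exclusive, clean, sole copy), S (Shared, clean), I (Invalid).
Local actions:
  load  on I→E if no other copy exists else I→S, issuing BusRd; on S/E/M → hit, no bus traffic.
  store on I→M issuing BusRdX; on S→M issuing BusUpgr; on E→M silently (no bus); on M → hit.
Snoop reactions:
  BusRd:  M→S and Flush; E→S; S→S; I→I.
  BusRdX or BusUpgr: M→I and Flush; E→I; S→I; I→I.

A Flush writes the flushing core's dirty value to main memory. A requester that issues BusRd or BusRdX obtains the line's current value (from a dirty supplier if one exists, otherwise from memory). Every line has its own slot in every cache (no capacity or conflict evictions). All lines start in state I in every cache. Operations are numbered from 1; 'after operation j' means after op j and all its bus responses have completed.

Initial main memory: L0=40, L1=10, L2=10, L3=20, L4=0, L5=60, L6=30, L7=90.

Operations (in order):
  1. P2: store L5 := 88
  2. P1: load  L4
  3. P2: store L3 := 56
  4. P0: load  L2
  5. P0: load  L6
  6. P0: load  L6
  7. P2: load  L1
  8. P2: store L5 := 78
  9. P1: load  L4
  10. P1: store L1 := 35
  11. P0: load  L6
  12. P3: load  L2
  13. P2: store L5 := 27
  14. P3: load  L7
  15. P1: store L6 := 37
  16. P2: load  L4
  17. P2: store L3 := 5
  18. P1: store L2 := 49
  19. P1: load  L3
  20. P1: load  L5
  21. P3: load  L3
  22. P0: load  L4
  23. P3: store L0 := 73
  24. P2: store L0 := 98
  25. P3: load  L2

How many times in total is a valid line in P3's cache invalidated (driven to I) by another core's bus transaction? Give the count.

1. P2: store L5 := 88  bus=[BusRdX]  L5: P0=I P1=I P2=M P3=I  mem[L5]=60
2. P1: load  L4  bus=[BusRd]  L4: P0=I P1=E P2=I P3=I  mem[L4]=0
3. P2: store L3 := 56  bus=[BusRdX]  L3: P0=I P1=I P2=M P3=I  mem[L3]=20
4. P0: load  L2  bus=[BusRd]  L2: P0=E P1=I P2=I P3=I  mem[L2]=10
5. P0: load  L6  bus=[BusRd]  L6: P0=E P1=I P2=I P3=I  mem[L6]=30
6. P0: load  L6  bus=[-]  L6: P0=E P1=I P2=I P3=I  mem[L6]=30
7. P2: load  L1  bus=[BusRd]  L1: P0=I P1=I P2=E P3=I  mem[L1]=10
8. P2: store L5 := 78  bus=[-]  L5: P0=I P1=I P2=M P3=I  mem[L5]=60
9. P1: load  L4  bus=[-]  L4: P0=I P1=E P2=I P3=I  mem[L4]=0
10. P1: store L1 := 35  bus=[BusRdX]  L1: P0=I P1=M P2=I P3=I  mem[L1]=10
11. P0: load  L6  bus=[-]  L6: P0=E P1=I P2=I P3=I  mem[L6]=30
12. P3: load  L2  bus=[BusRd]  L2: P0=S P1=I P2=I P3=S  mem[L2]=10
13. P2: store L5 := 27  bus=[-]  L5: P0=I P1=I P2=M P3=I  mem[L5]=60
14. P3: load  L7  bus=[BusRd]  L7: P0=I P1=I P2=I P3=E  mem[L7]=90
15. P1: store L6 := 37  bus=[BusRdX]  L6: P0=I P1=M P2=I P3=I  mem[L6]=30
16. P2: load  L4  bus=[BusRd]  L4: P0=I P1=S P2=S P3=I  mem[L4]=0
17. P2: store L3 := 5  bus=[-]  L3: P0=I P1=I P2=M P3=I  mem[L3]=20
18. P1: store L2 := 49  bus=[BusRdX]  L2: P0=I P1=M P2=I P3=I  mem[L2]=10
19. P1: load  L3  bus=[BusRd,Flush]  L3: P0=I P1=S P2=S P3=I  mem[L3]=5
20. P1: load  L5  bus=[BusRd,Flush]  L5: P0=I P1=S P2=S P3=I  mem[L5]=27
21. P3: load  L3  bus=[BusRd]  L3: P0=I P1=S P2=S P3=S  mem[L3]=5
22. P0: load  L4  bus=[BusRd]  L4: P0=S P1=S P2=S P3=I  mem[L4]=0
23. P3: store L0 := 73  bus=[BusRdX]  L0: P0=I P1=I P2=I P3=M  mem[L0]=40
24. P2: store L0 := 98  bus=[BusRdX,Flush]  L0: P0=I P1=I P2=M P3=I  mem[L0]=73
25. P3: load  L2  bus=[BusRd,Flush]  L2: P0=I P1=S P2=I P3=S  mem[L2]=49

invalidations = 2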